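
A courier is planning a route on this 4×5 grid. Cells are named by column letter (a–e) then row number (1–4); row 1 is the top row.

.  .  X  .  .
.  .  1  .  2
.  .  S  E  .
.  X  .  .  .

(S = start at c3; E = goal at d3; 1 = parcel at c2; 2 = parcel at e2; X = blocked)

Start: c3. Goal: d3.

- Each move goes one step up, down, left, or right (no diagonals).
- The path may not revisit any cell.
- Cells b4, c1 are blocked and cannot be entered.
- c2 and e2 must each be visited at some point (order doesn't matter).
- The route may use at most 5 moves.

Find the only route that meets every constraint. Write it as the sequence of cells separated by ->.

The 5-move cap with required stops at c2, e2 leaves no slack for detours.
Route from c3: up to c2, 2× right (reaching e2), down to e3, left to d3 — 5 moves in all.
Check: all required cells visited; 5 ≤ 5 moves.

c3 -> c2 -> d2 -> e2 -> e3 -> d3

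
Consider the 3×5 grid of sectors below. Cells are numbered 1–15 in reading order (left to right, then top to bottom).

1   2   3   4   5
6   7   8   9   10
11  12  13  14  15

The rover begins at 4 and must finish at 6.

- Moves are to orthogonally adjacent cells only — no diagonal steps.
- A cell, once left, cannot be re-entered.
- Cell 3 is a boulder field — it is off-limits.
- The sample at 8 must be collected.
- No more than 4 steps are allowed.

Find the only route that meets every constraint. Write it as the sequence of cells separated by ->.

4 -> 9 -> 8 -> 7 -> 6

The 4-move cap with required stops at 8 leaves no slack for detours.
Route from 4: down to 9, 3× left (reaching 6) — 4 moves in all.
Check: all required cells visited; 4 ≤ 4 moves.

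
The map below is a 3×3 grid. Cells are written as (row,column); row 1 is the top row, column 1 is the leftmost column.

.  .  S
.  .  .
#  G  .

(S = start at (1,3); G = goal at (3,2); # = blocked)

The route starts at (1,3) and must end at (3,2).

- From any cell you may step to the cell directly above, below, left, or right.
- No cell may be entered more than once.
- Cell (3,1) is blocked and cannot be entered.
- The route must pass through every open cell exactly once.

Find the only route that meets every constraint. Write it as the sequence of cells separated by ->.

(1,3) -> (1,2) -> (1,1) -> (2,1) -> (2,2) -> (2,3) -> (3,3) -> (3,2)

Need to visit all 8 open cells exactly once, starting at (1,3) and ending at (3,2).
Cell (1,1) has only two open neighbours ((2,1) and (1,2)), so the path must pass straight through it: one of those is the cell it's entered from and the other is where it exits.
Route from (1,3): 2× left (reaching (1,1)), down to (2,1), 2× right (reaching (2,3)), down to (3,3), left to (3,2) — 7 moves in all.
Check: all 8 open cells covered.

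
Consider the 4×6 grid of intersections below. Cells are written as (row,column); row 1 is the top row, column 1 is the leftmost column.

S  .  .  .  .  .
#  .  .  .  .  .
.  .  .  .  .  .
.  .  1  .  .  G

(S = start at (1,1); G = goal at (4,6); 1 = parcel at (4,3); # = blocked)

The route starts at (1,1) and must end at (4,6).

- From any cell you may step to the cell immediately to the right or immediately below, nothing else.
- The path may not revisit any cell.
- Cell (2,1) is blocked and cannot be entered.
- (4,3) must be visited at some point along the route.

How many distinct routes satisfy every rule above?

A right/down-only route from (1,1) to (4,6) makes exactly 3 down-moves and 5 right-moves in some order.
With no other constraints that would be C(8,3) = 56 routes.
Split at (4,3) and multiply the segment counts (each segment already excludes blocked cells): (1,1)→(4,3): 4; (4,3)→(4,6): 1; product = 4.
That gives 4 routes.

4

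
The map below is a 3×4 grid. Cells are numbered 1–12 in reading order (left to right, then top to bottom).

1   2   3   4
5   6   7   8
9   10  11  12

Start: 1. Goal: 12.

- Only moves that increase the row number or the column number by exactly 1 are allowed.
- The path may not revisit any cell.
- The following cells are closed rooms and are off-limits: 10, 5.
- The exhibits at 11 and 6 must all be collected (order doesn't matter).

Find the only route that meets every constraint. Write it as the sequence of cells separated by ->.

1 -> 2 -> 6 -> 7 -> 11 -> 12

Moves only go right or down, so the column and row indices never decrease.
Route from 1: right to 2, down to 6, right to 7, down to 11, right to 12 — 5 moves in all.
Check: all required cells visited.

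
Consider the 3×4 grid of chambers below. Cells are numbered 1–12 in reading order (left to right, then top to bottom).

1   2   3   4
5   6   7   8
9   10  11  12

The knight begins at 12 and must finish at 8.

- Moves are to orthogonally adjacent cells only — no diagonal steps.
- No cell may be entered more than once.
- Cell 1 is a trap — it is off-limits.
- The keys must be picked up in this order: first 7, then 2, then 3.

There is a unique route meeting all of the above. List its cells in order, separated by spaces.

12 11 7 6 2 3 4 8

The waypoints must appear in the order 7, 2, 3, with no cell reused.
Route from 12: left 1 to 11, up 1 to 7, left 1 to 6, up 1 to 2, right 2 to 4, down 1 to 8 — 7 moves in all.
Check: order respected (7 at step 2, 2 at step 4, 3 at step 5).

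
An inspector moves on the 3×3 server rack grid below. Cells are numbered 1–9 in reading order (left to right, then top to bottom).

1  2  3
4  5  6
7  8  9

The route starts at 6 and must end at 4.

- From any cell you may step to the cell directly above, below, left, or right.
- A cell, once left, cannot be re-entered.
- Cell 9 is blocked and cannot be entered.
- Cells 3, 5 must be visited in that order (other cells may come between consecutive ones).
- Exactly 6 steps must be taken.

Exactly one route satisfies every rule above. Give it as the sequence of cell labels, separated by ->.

6 -> 3 -> 2 -> 5 -> 8 -> 7 -> 4

The waypoints must appear in the order 3, 5, with no cell reused.
Route from 6: up 1 to 3, left 1 to 2, down 2 to 8, left 1 to 7, up 1 to 4 — 6 moves in all.
Check: order respected (3 at step 1, 5 at step 3); 6 moves as required.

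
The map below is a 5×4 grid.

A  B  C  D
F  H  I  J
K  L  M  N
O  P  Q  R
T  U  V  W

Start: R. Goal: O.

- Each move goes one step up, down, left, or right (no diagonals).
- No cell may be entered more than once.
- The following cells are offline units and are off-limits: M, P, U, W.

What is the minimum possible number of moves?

The Manhattan distance from R to O is |4−4| + |4−1| = 3, so at least 3 moves are needed.
That bound ignores the blocked cells. Measuring each leg by the fewest moves that actually steer around them (R→O: 7) raises the lower bound to 7.
A route of 7 moves exists: R → N → J → I → H → L → K → O.
Since 7 matches that lower bound, it is optimal.

7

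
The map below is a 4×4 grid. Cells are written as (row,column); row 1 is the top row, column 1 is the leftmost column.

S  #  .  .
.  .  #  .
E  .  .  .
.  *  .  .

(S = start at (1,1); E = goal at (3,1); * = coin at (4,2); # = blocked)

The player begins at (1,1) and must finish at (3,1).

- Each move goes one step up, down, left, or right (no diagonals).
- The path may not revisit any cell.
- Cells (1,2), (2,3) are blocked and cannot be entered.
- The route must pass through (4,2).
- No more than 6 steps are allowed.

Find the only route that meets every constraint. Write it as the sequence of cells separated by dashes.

(1,1) - (2,1) - (2,2) - (3,2) - (4,2) - (4,1) - (3,1)

Any route must reach (4,2) and still end at (3,1) within 6 moves, so the order of the required stops is forced.
Route from (1,1): down to (2,1), right to (2,2), 2× down (reaching (4,2)), left to (4,1), up to (3,1) — 6 moves in all.
Check: all required cells visited; 6 ≤ 6 moves.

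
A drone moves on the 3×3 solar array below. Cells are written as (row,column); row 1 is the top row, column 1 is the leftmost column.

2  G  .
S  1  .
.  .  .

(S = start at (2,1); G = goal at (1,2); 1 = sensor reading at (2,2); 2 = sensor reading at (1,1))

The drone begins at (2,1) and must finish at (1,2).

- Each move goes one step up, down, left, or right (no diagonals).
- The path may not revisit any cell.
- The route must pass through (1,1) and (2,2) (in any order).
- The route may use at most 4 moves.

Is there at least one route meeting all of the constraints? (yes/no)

no

Exhausting the options from (2,1), every branch either would have to re-enter a cell already used, runs past the 4-move limit, or reaches the goal with a constraint still unmet.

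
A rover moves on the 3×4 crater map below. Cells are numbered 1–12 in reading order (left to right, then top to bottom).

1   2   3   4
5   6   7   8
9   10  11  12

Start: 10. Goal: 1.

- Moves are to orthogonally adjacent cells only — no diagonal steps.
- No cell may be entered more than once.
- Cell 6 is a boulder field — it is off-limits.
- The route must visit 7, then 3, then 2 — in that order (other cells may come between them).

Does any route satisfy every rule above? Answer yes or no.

yes

One route that works: 10 → 11 → 7 → 3 → 2 → 1.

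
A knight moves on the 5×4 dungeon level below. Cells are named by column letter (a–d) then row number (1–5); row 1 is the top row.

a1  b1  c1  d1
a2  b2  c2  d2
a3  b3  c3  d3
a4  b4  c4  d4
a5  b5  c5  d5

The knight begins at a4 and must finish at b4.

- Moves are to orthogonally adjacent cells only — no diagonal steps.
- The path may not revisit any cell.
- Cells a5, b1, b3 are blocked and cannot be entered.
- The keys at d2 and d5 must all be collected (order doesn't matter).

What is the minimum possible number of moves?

11

Any route passes through d2 and d5 in some order between a4 and b4. Summing Manhattan distances along each leg and taking the cheapest ordering (a4 → d5 → d2 → b4) gives a lower bound of 4 + 3 + 4 = 11 moves.
A route of 11 moves achieves this: a4 → a3 → a2 → b2 → c2 → d2 → d3 → d4 → d5 → c5 → c4 → b4.
Since 11 matches the lower bound, it is optimal.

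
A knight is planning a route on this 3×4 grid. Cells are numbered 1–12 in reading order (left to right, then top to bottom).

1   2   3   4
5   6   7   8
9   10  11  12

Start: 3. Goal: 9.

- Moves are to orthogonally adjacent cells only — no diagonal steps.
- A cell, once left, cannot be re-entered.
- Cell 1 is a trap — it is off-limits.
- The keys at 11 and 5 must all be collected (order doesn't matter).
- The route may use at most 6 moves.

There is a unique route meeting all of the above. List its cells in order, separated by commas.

The budget equals the shortest possible length, so every move has to be on a shortest route through the required cells.
Route from 3: 2× down (reaching 11), left to 10, up to 6, left to 5, down to 9 — 6 moves in all.
Check: all required cells visited; 6 ≤ 6 moves.

3, 7, 11, 10, 6, 5, 9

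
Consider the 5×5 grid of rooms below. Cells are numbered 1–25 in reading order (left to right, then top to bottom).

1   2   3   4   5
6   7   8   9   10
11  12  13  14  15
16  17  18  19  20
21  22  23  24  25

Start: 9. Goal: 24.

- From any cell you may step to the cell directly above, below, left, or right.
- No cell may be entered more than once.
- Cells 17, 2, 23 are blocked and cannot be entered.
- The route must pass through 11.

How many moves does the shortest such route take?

Any route passes through 11 somewhere between 9 and 24. Summing Manhattan distances along the two legs (9 → 11 → 24) gives a lower bound of 4 + 5 = 9 moves.
A route of 9 moves achieves this: 9 → 8 → 7 → 6 → 11 → 12 → 13 → 18 → 19 → 24.
Since 9 matches the lower bound, it is optimal.

9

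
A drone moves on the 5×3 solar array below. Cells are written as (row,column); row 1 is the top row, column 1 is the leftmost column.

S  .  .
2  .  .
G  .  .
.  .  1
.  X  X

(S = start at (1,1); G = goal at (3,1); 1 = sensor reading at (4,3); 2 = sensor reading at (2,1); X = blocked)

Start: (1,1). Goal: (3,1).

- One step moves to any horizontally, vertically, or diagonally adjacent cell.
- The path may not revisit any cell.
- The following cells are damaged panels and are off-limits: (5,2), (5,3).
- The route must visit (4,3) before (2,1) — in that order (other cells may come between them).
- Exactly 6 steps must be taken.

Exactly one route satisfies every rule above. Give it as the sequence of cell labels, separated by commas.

(1,1), (2,2), (3,3), (4,3), (3,2), (2,1), (3,1)

The waypoints must appear in the order (4,3), (2,1), with no cell reused.
Route from (1,1): down-right 2 to (3,3), down 1 to (4,3), up-left 2 to (2,1), down 1 to (3,1) — 6 moves in all.
Check: order respected (1 at step 3, 2 at step 5); 6 moves as required.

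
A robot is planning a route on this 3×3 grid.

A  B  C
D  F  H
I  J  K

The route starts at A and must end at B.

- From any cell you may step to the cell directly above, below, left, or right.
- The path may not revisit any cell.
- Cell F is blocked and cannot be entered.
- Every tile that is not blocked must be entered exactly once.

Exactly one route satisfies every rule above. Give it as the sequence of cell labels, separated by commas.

A, D, I, J, K, H, C, B

Need to visit all 8 open cells exactly once, starting at A and ending at B.
Cell K has only two open neighbours (H and J), so the path must pass straight through it: one of those is the cell it's entered from and the other is where it exits.
Route from A: down 2 to I, right 2 to K, up 2 to C, left 1 to B — 7 moves in all.
Check: all 8 open cells covered.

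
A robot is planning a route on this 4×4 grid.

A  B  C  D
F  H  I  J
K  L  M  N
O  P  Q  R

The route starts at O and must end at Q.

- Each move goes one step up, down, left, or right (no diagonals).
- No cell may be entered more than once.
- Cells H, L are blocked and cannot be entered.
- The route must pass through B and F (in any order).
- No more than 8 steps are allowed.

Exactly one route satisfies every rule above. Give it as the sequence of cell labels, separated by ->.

O -> K -> F -> A -> B -> C -> I -> M -> Q

Any route must reach B and F and still end at Q within 8 moves, so the order of the required stops is forced.
Route from O: up 3 to A, right 2 to C, down 3 to Q — 8 moves in all.
Check: all required cells visited; 8 ≤ 8 moves.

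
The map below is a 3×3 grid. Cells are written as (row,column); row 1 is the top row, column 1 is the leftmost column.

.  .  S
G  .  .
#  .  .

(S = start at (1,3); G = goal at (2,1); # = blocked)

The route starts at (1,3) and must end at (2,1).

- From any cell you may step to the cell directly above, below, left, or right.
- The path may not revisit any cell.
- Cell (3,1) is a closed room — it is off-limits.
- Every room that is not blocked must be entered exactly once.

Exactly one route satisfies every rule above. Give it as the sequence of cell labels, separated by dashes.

(1,3) - (2,3) - (3,3) - (3,2) - (2,2) - (1,2) - (1,1) - (2,1)

Need to visit all 8 open cells exactly once, starting at (1,3) and ending at (2,1).
Cell (3,2) has only two open neighbours ((2,2) and (3,3)), so the path must pass straight through it: one of those is the cell it's entered from and the other is where it exits.
Route from (1,3): down 2 to (3,3), left 1 to (3,2), up 2 to (1,2), left 1 to (1,1), down 1 to (2,1) — 7 moves in all.
Check: all 8 open cells covered.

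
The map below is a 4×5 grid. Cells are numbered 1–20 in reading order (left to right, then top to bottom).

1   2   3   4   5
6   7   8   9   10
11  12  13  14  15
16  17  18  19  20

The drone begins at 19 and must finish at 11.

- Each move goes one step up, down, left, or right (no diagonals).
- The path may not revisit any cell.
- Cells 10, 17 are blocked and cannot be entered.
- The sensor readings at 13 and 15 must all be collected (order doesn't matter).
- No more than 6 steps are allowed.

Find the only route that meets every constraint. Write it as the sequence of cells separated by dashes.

19 - 20 - 15 - 14 - 13 - 12 - 11

Any route must reach 13 and 15 and still end at 11 within 6 moves, so the order of the required stops is forced.
Route from 19: right 1 to 20, up 1 to 15, left 4 to 11 — 6 moves in all.
Check: all required cells visited; 6 ≤ 6 moves.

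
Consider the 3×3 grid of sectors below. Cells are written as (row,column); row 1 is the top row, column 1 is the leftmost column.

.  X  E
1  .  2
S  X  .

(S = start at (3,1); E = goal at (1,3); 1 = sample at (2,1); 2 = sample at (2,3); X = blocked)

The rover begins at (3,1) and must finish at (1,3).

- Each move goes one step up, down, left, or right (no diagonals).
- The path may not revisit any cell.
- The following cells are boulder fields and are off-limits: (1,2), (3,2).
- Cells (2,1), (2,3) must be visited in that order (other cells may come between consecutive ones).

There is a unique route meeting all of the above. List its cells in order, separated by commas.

(3,1), (2,1), (2,2), (2,3), (1,3)

The waypoints must appear in the order (2,1), (2,3), with no cell reused.
Route from (3,1): up to (2,1), 2× right (reaching (2,3)), up to (1,3) — 4 moves in all.
Check: order respected (1 at step 1, 2 at step 3).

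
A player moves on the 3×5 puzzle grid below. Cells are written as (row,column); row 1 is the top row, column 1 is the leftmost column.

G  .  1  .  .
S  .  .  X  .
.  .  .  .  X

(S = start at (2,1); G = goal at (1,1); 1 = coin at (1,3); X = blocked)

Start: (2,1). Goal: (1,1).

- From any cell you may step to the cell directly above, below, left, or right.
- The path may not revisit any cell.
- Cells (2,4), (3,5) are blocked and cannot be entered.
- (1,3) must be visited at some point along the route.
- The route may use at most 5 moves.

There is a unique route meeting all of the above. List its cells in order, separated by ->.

The 5-move cap with required stops at (1,3) leaves no slack for detours.
Route from (2,1): right 2 to (2,3), up 1 to (1,3), left 2 to (1,1) — 5 moves in all.
Check: all required cells visited; 5 ≤ 5 moves.

(2,1) -> (2,2) -> (2,3) -> (1,3) -> (1,2) -> (1,1)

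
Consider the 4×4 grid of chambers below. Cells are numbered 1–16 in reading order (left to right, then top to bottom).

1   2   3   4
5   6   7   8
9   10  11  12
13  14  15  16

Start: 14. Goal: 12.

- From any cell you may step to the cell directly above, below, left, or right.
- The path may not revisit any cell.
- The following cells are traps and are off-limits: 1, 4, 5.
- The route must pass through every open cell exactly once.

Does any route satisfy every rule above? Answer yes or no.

Colour the cells like a checkerboard: each orthogonal step flips colour, so a Hamiltonian route alternates colours. Here there are 7 cells of one colour and 6 of the other, with start on the opposite colour to the goal — the counts and endpoints can't be arranged into an alternating sequence of length 13, so no Hamiltonian route exists.

no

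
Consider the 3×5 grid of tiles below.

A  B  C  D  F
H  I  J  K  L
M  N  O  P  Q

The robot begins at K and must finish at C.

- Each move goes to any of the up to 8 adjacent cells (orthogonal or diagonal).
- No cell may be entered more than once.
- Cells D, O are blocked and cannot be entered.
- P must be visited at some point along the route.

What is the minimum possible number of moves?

Any route passes through P somewhere between K and C. Summing Chebyshev distances along the two legs (K → P → C) gives a lower bound of 1 + 2 = 3 moves.
A route of 3 moves achieves this: K → P → J → C.
Since 3 matches the lower bound, it is optimal.

3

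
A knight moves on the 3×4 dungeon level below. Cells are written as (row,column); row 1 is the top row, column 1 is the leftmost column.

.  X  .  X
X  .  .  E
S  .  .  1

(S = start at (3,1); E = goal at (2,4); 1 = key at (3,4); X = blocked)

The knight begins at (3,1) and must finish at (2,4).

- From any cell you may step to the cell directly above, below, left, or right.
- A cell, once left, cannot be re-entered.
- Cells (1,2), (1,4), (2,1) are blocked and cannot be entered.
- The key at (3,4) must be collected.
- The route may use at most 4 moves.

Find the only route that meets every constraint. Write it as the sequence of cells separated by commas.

(3,1), (3,2), (3,3), (3,4), (2,4)

The 4-move cap with required stops at (3,4) leaves no slack for detours.
Route from (3,1): right 3 to (3,4), up 1 to (2,4) — 4 moves in all.
Check: all required cells visited; 4 ≤ 4 moves.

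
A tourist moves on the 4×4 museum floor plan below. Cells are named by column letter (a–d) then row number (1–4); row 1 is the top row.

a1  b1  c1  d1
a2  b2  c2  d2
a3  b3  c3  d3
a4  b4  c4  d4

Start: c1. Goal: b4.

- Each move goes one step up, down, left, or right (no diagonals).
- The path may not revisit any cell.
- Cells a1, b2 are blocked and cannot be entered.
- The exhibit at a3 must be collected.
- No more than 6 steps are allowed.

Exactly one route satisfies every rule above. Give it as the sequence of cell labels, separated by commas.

The 6-move cap with required stops at a3 leaves no slack for detours.
Route from c1: 2× down (reaching c3), 2× left (reaching a3), down to a4, right to b4 — 6 moves in all.
Check: all required cells visited; 6 ≤ 6 moves.

c1, c2, c3, b3, a3, a4, b4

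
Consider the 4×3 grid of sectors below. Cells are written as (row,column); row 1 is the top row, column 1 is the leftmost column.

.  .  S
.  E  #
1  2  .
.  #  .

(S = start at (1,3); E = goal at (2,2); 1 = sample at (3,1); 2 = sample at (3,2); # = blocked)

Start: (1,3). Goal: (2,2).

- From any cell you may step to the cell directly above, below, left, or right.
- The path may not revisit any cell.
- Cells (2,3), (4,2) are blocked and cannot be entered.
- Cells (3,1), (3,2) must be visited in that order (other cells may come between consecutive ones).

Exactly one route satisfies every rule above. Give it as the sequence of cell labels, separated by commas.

(1,3), (1,2), (1,1), (2,1), (3,1), (3,2), (2,2)

The waypoints must appear in the order (3,1), (3,2), with no cell reused.
Route from (1,3): left 2 to (1,1), down 2 to (3,1), right 1 to (3,2), up 1 to (2,2) — 6 moves in all.
Check: order respected (1 at step 4, 2 at step 5).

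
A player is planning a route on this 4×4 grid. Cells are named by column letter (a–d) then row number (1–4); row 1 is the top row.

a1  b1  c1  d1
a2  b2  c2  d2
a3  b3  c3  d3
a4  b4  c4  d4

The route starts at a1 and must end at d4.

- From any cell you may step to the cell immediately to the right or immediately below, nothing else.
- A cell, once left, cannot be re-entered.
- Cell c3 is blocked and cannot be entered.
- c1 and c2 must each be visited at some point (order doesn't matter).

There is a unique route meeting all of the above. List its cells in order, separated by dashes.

a1 - b1 - c1 - c2 - d2 - d3 - d4

Moves only go right or down, so the column and row indices never decrease.
Route from a1: 2× right (reaching c1), down to c2, right to d2, 2× down (reaching d4) — 6 moves in all.
Check: all required cells visited.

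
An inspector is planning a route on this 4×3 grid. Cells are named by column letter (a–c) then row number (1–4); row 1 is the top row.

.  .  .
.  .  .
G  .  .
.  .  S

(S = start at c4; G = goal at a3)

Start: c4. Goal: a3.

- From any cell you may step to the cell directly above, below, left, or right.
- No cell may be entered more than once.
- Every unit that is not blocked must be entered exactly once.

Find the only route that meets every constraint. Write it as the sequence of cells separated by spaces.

Need to visit all 12 open cells exactly once, starting at c4 and ending at a3.
Cell a1 has only two open neighbours (a2 and b1), so the path must pass straight through it: one of those is the cell it's entered from and the other is where it exits.
Route from c4: 3× up (reaching c1), 2× left (reaching a1), down to a2, right to b2, 2× down (reaching b4), left to a4, up to a3 — 11 moves in all.
Check: all 12 open cells covered.

c4 c3 c2 c1 b1 a1 a2 b2 b3 b4 a4 a3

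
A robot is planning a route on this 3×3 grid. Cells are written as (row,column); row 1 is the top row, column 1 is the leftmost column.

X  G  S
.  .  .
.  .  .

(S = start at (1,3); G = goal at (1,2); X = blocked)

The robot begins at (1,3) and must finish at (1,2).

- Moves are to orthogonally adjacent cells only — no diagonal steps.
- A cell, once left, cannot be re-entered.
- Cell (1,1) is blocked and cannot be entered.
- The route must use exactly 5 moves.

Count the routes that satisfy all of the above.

Need simple routes of exactly 5 moves from (1,3) to (1,2) (Manhattan distance 1, so 2 moves are spent on a detour and 2 undoing it).
Enumerating: (1,3) (2,3) (3,3) (3,2) (2,2) (1,2).
That gives 1 route.

1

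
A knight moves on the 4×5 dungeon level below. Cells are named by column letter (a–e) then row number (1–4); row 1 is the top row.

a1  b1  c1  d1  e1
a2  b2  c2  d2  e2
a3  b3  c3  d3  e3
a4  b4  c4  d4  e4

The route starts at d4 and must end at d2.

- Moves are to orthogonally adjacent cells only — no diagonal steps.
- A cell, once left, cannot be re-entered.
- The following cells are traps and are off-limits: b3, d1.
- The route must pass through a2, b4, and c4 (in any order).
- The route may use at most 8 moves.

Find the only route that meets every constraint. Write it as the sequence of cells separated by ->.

d4 -> c4 -> b4 -> a4 -> a3 -> a2 -> b2 -> c2 -> d2

The budget equals the shortest possible length, so every move has to be on a shortest route through the required cells.
Route from d4: 3× left (reaching a4), 2× up (reaching a2), 3× right (reaching d2) — 8 moves in all.
Check: all required cells visited; 8 ≤ 8 moves.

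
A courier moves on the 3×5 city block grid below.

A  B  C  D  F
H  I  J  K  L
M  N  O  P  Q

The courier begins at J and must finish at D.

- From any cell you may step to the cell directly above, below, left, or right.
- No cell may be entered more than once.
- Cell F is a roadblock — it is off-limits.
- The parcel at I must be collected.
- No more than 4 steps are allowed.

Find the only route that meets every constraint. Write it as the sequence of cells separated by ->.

The 4-move cap with required stops at I leaves no slack for detours.
Route from J: left 1 to I, up 1 to B, right 2 to D — 4 moves in all.
Check: all required cells visited; 4 ≤ 4 moves.

J -> I -> B -> C -> D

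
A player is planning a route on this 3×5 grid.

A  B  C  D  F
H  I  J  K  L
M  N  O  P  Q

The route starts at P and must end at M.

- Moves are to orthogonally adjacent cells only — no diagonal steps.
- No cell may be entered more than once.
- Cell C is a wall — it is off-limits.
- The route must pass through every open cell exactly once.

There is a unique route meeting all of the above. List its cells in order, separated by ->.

P -> Q -> L -> F -> D -> K -> J -> O -> N -> I -> B -> A -> H -> M

Need to visit all 14 open cells exactly once, starting at P and ending at M.
Cell D has only two open neighbours (K and F), so the path must pass straight through it: one of those is the cell it's entered from and the other is where it exits.
Route from P: right 1 to Q, up 2 to F, left 1 to D, down 1 to K, left 1 to J, down 1 to O, left 1 to N, up 2 to B, left 1 to A, down 2 to M — 13 moves in all.
Check: all 14 open cells covered.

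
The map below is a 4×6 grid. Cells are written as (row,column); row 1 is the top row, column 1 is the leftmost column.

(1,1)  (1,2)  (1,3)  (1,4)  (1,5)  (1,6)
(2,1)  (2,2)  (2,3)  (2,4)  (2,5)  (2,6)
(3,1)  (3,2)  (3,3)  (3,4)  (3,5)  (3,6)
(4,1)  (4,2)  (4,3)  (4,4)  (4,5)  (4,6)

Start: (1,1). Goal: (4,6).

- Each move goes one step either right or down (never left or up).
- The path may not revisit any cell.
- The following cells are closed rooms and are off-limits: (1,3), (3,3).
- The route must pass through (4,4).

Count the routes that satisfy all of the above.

A right/down-only route from (1,1) to (4,6) makes exactly 3 down-moves and 5 right-moves in some order.
With no other constraints that would be C(8,3) = 56 routes.
Split at (4,4) and multiply the segment counts (each segment already excludes blocked cells): (1,1)→(4,4): 6; (4,4)→(4,6): 1; product = 6.
That gives 6 routes.

6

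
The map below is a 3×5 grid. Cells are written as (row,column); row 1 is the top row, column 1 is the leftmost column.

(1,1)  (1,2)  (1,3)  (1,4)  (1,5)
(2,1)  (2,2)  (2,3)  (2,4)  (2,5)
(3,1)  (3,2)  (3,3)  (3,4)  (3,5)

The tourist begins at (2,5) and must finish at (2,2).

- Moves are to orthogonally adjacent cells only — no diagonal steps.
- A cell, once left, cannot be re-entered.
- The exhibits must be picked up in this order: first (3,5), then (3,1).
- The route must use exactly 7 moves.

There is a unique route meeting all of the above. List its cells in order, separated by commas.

(2,5), (3,5), (3,4), (3,3), (3,2), (3,1), (2,1), (2,2)

The waypoints must appear in the order (3,5), (3,1), with no cell reused.
Route from (2,5): down to (3,5), 4× left (reaching (3,1)), up to (2,1), right to (2,2) — 7 moves in all.
Check: order respected ((3,5) at step 1, (3,1) at step 5); 7 moves as required.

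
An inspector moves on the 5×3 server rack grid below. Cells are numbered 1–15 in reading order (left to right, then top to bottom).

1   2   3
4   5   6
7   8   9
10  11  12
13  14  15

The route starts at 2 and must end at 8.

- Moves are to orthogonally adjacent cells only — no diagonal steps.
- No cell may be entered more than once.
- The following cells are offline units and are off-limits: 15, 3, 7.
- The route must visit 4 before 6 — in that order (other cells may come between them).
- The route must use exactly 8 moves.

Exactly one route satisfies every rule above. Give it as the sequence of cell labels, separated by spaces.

The waypoints must appear in the order 4, 6, with no cell reused.
Route from 2: left to 1, down to 4, 2× right (reaching 6), 2× down (reaching 12), left to 11, up to 8 — 8 moves in all.
Check: order respected (4 at step 2, 6 at step 4); 8 moves as required.

2 1 4 5 6 9 12 11 8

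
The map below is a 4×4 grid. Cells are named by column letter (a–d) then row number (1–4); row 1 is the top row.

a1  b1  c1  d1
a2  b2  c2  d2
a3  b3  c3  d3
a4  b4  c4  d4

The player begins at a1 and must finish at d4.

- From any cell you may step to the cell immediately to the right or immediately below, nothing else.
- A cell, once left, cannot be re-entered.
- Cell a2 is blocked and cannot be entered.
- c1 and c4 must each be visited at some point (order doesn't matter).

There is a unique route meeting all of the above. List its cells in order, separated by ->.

Moves only go right or down, so the column and row indices never decrease.
Route from a1: 2× right (reaching c1), 3× down (reaching c4), right to d4 — 6 moves in all.
Check: all required cells visited.

a1 -> b1 -> c1 -> c2 -> c3 -> c4 -> d4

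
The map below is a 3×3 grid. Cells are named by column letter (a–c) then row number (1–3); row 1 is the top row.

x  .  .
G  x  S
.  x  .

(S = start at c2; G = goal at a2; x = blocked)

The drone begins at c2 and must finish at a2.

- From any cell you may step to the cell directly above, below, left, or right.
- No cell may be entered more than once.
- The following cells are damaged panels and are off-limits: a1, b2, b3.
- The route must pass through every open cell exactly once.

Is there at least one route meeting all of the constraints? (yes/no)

Cell b1 has only one open neighbour but is neither the start nor the goal, so a Hamiltonian route would have to both enter and leave it through the same neighbour — impossible without revisiting.

no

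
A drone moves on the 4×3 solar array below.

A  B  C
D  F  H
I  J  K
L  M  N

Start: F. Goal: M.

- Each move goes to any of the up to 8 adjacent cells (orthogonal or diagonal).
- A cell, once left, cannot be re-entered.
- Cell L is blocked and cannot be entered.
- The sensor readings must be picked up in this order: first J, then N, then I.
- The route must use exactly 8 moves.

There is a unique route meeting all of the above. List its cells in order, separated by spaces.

The waypoints must appear in the order J, N, I, with no cell reused.
Route from F: down to J, down-right to N, 2× up (reaching H), up-left to B, down-left to D, down to I, down-right to M — 8 moves in all.
Check: order respected (J at step 1, N at step 2, I at step 7); 8 moves as required.

F J N K H B D I M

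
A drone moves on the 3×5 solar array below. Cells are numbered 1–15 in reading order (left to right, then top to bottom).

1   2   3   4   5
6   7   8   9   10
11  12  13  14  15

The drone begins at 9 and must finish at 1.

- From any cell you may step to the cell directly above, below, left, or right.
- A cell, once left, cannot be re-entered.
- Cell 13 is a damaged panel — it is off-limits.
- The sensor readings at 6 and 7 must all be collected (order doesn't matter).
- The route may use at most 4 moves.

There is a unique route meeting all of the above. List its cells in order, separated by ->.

The 4-move cap with required stops at 6, 7 leaves no slack for detours.
Route from 9: 3× left (reaching 6), up to 1 — 4 moves in all.
Check: all required cells visited; 4 ≤ 4 moves.

9 -> 8 -> 7 -> 6 -> 1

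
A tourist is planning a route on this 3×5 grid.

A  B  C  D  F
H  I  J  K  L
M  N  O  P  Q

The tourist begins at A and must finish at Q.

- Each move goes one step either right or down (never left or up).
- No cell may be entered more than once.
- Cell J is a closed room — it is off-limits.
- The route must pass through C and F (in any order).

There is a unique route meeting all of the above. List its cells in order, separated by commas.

Moves only go right or down, so the column and row indices never decrease.
Route from A: right 4 to F, down 2 to Q — 6 moves in all.
Check: all required cells visited.

A, B, C, D, F, L, Q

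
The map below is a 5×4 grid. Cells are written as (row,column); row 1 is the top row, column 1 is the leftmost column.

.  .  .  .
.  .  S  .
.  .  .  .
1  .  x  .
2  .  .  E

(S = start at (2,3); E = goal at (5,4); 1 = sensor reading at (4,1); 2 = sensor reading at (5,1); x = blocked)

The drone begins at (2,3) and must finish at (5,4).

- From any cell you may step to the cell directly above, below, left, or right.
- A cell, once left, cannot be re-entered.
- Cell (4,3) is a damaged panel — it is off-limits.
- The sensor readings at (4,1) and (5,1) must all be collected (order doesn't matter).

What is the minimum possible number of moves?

Any route passes through (4,1) and (5,1) in some order between (2,3) and (5,4). Summing Manhattan distances along each leg and taking the cheapest ordering ((2,3) → (4,1) → (5,1) → (5,4)) gives a lower bound of 4 + 1 + 3 = 8 moves.
A route of 8 moves achieves this: (2,3) → (3,3) → (3,2) → (4,2) → (4,1) → (5,1) → (5,2) → (5,3) → (5,4).
Since 8 matches the lower bound, it is optimal.

8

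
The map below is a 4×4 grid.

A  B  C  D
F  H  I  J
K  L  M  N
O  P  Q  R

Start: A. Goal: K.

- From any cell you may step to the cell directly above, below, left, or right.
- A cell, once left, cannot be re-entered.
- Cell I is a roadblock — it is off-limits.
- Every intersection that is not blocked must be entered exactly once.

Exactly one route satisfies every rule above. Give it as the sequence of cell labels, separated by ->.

Need to visit all 15 open cells exactly once, starting at A and ending at K.
Route from A: down 1 to F, right 1 to H, up 1 to B, right 2 to D, down 3 to R, left 1 to Q, up 1 to M, left 1 to L, down 1 to P, left 1 to O, up 1 to K — 14 moves in all.
Check: all 15 open cells covered.

A -> F -> H -> B -> C -> D -> J -> N -> R -> Q -> M -> L -> P -> O -> K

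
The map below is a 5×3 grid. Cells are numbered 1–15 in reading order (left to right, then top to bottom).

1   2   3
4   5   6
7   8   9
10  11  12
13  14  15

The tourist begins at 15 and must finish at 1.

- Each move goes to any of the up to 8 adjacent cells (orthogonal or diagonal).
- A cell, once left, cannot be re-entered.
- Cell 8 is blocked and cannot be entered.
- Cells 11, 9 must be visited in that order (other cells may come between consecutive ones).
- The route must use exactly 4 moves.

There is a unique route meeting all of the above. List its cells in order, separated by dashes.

15 - 11 - 9 - 5 - 1

The waypoints must appear in the order 11, 9, with no cell reused.
Route from 15: up-left to 11, up-right to 9, 2× up-left (reaching 1) — 4 moves in all.
Check: order respected (11 at step 1, 9 at step 2); 4 moves as required.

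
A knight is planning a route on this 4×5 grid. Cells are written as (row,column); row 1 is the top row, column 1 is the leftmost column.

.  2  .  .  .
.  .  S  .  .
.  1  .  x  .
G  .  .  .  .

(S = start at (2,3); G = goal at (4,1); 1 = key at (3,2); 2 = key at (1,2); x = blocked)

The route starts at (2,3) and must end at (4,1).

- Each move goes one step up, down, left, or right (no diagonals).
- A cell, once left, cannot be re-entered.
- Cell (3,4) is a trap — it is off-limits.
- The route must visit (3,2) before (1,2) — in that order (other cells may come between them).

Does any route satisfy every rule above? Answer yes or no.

One route that works: (2,3) → (3,3) → (3,2) → (2,2) → (1,2) → (1,1) → (2,1) → (3,1) → (4,1).

yes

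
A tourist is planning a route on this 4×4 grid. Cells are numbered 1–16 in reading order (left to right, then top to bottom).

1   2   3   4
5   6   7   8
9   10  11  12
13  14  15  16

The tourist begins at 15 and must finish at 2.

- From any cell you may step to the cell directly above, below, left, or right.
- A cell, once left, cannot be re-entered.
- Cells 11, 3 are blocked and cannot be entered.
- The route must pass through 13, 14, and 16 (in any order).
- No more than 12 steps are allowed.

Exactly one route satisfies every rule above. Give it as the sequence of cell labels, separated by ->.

15 -> 16 -> 12 -> 8 -> 7 -> 6 -> 10 -> 14 -> 13 -> 9 -> 5 -> 1 -> 2

The budget equals the shortest possible length, so every move has to be on a shortest route through the required cells.
Route from 15: right 1 to 16, up 2 to 8, left 2 to 6, down 2 to 14, left 1 to 13, up 3 to 1, right 1 to 2 — 12 moves in all.
Check: all required cells visited; 12 ≤ 12 moves.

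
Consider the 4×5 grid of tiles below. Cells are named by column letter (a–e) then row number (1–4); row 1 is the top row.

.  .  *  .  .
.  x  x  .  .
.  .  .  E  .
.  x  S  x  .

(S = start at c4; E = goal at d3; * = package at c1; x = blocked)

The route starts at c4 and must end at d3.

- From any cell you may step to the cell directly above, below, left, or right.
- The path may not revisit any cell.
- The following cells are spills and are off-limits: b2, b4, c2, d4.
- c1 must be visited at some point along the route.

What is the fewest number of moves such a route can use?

Any route passes through c1 somewhere between c4 and d3. Summing Manhattan distances along the two legs (c4 → c1 → d3) gives a lower bound of 3 + 3 = 6 moves.
That bound ignores the blocked cells. Measuring each leg by the fewest moves that actually steer around them (c4→c1: 5; c1→d3: 3) raises the lower bound to 8.
The shortest route satisfying every rule uses 10 moves: c4 → c3 → b3 → a3 → a2 → a1 → b1 → c1 → d1 → d2 → d3.
The bound of 8 isn't tight here; checking systematically, no route of length 8 through 9 satisfies every constraint, so 10 is the minimum.

10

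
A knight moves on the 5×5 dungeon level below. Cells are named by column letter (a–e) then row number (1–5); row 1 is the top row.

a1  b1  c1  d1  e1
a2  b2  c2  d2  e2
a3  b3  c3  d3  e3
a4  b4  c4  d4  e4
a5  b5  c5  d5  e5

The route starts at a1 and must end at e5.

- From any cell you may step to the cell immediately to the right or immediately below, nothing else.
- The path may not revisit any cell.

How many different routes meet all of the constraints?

70

A right/down-only route from a1 to e5 makes exactly 4 down-moves and 4 right-moves in some order.
With no other constraints that would be C(8,4) = 70 routes.
That gives 70 routes.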